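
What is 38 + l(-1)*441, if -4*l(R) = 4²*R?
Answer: 1802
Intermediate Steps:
l(R) = -4*R (l(R) = -4²*R/4 = -4*R)
38 + l(-1)*441 = 38 - 4*(-1)*441 = 38 + 4*441 = 38 + 1764 = 1802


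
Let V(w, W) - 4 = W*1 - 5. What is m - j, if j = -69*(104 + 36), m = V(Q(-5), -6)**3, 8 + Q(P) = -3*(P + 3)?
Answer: 9317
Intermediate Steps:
Q(P) = -17 - 3*P (Q(P) = -8 - 3*(P + 3) = -8 - 3*(3 + P) = -8 + (-9 - 3*P) = -17 - 3*P)
V(w, W) = -1 + W (V(w, W) = 4 + (W*1 - 5) = 4 + (W - 5) = 4 + (-5 + W) = -1 + W)
m = -343 (m = (-1 - 6)**3 = (-7)**3 = -343)
j = -9660 (j = -69*140 = -9660)
m - j = -343 - 1*(-9660) = -343 + 9660 = 9317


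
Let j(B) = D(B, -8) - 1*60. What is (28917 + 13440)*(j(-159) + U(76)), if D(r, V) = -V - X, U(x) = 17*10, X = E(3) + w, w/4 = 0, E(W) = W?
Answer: 4871055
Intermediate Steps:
w = 0 (w = 4*0 = 0)
X = 3 (X = 3 + 0 = 3)
U(x) = 170
D(r, V) = -3 - V (D(r, V) = -V - 1*3 = -V - 3 = -3 - V)
j(B) = -55 (j(B) = (-3 - 1*(-8)) - 1*60 = (-3 + 8) - 60 = 5 - 60 = -55)
(28917 + 13440)*(j(-159) + U(76)) = (28917 + 13440)*(-55 + 170) = 42357*115 = 4871055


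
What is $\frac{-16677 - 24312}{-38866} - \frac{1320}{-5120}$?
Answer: $\frac{3264585}{2487424} \approx 1.3124$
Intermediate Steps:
$\frac{-16677 - 24312}{-38866} - \frac{1320}{-5120} = \left(-40989\right) \left(- \frac{1}{38866}\right) - - \frac{33}{128} = \frac{40989}{38866} + \frac{33}{128} = \frac{3264585}{2487424}$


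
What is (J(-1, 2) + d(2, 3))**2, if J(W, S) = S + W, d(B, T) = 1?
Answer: 4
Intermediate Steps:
(J(-1, 2) + d(2, 3))**2 = ((2 - 1) + 1)**2 = (1 + 1)**2 = 2**2 = 4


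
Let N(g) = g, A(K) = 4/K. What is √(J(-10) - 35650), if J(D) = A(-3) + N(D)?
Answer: 2*I*√80238/3 ≈ 188.84*I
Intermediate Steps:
J(D) = -4/3 + D (J(D) = 4/(-3) + D = 4*(-⅓) + D = -4/3 + D)
√(J(-10) - 35650) = √((-4/3 - 10) - 35650) = √(-34/3 - 35650) = √(-106984/3) = 2*I*√80238/3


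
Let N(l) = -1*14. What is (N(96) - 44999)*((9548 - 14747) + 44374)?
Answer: -1763384275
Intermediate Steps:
N(l) = -14
(N(96) - 44999)*((9548 - 14747) + 44374) = (-14 - 44999)*((9548 - 14747) + 44374) = -45013*(-5199 + 44374) = -45013*39175 = -1763384275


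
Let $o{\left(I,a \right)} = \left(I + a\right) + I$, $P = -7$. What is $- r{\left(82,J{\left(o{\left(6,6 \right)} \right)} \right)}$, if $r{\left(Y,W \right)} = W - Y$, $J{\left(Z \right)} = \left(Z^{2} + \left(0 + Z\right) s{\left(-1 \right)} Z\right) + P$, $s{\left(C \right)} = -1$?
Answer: $89$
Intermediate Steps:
$o{\left(I,a \right)} = a + 2 I$
$J{\left(Z \right)} = -7$ ($J{\left(Z \right)} = \left(Z^{2} + \left(0 + Z\right) \left(-1\right) Z\right) - 7 = \left(Z^{2} + Z \left(-1\right) Z\right) - 7 = \left(Z^{2} + - Z Z\right) - 7 = \left(Z^{2} - Z^{2}\right) - 7 = 0 - 7 = -7$)
$- r{\left(82,J{\left(o{\left(6,6 \right)} \right)} \right)} = - (-7 - 82) = \left(-1\right) \left(-89\right) = 89$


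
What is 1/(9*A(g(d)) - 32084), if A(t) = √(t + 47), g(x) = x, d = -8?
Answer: -2468/79183069 - 9*√39/1029379897 ≈ -3.1223e-5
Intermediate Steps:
A(t) = √(47 + t)
1/(9*A(g(d)) - 32084) = 1/(9*√(47 - 8) - 32084) = 1/(9*√39 - 32084) = 1/(-32084 + 9*√39)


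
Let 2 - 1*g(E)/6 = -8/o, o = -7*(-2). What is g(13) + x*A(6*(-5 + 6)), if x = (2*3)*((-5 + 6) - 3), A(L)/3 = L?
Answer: -1404/7 ≈ -200.57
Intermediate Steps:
o = 14
g(E) = 108/7 (g(E) = 12 - (-48)/14 = 12 - 6*(-4/7) = 12 + 24/7 = 108/7)
A(L) = 3*L
x = -12 (x = 6*(1 - 3) = 6*(-2) = -12)
g(13) + x*A(6*(-5 + 6)) = 108/7 - 36*6*(-5 + 6) = 108/7 - 36*6*1 = 108/7 - 36*6 = 108/7 - 12*18 = 108/7 - 216 = -1404/7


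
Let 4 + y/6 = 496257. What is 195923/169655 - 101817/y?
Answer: 188696831993/168383605430 ≈ 1.1206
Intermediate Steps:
y = 2977518 (y = -24 + 6*496257 = -24 + 2977542 = 2977518)
195923/169655 - 101817/y = 195923/169655 - 101817/2977518 = 195923*(1/169655) - 101817*1/2977518 = 195923/169655 - 33939/992506 = 188696831993/168383605430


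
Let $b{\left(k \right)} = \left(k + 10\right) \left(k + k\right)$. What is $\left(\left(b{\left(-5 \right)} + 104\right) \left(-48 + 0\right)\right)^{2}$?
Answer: $6718464$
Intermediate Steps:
$b{\left(k \right)} = 2 k \left(10 + k\right)$ ($b{\left(k \right)} = \left(10 + k\right) 2 k = 2 k \left(10 + k\right)$)
$\left(\left(b{\left(-5 \right)} + 104\right) \left(-48 + 0\right)\right)^{2} = \left(\left(2 \left(-5\right) \left(10 - 5\right) + 104\right) \left(-48 + 0\right)\right)^{2} = \left(\left(2 \left(-5\right) 5 + 104\right) \left(-48\right)\right)^{2} = \left(\left(-50 + 104\right) \left(-48\right)\right)^{2} = \left(54 \left(-48\right)\right)^{2} = \left(-2592\right)^{2} = 6718464$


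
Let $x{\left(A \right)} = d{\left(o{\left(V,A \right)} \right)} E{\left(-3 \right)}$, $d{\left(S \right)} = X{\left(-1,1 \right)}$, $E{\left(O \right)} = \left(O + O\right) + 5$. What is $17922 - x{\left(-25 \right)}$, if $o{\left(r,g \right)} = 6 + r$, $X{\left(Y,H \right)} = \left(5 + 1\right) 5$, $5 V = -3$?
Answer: $17952$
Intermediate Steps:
$V = - \frac{3}{5}$ ($V = \frac{1}{5} \left(-3\right) = - \frac{3}{5} \approx -0.6$)
$X{\left(Y,H \right)} = 30$ ($X{\left(Y,H \right)} = 6 \cdot 5 = 30$)
$E{\left(O \right)} = 5 + 2 O$ ($E{\left(O \right)} = 2 O + 5 = 5 + 2 O$)
$d{\left(S \right)} = 30$
$x{\left(A \right)} = -30$ ($x{\left(A \right)} = 30 \left(5 + 2 \left(-3\right)\right) = 30 \left(5 - 6\right) = 30 \left(-1\right) = -30$)
$17922 - x{\left(-25 \right)} = 17922 - -30 = 17922 + 30 = 17952$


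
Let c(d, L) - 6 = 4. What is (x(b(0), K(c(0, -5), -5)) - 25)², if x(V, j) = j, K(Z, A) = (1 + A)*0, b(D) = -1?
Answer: 625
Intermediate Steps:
c(d, L) = 10 (c(d, L) = 6 + 4 = 10)
K(Z, A) = 0
(x(b(0), K(c(0, -5), -5)) - 25)² = (0 - 25)² = (-25)² = 625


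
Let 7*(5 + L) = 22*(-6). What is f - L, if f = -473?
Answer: -3144/7 ≈ -449.14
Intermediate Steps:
L = -167/7 (L = -5 + (22*(-6))/7 = -5 + (⅐)*(-132) = -5 - 132/7 = -167/7 ≈ -23.857)
f - L = -473 - 1*(-167/7) = -473 + 167/7 = -3144/7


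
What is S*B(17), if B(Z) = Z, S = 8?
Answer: 136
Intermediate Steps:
S*B(17) = 8*17 = 136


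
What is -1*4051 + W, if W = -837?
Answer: -4888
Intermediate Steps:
-1*4051 + W = -1*4051 - 837 = -4051 - 837 = -4888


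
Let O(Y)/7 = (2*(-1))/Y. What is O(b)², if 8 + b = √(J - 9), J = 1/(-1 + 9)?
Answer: 3136/(32 - I*√142)² ≈ 2.0345 + 1.7592*I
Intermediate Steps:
J = ⅛ (J = 1/8 = ⅛ ≈ 0.12500)
b = -8 + I*√142/4 (b = -8 + √(⅛ - 9) = -8 + √(-71/8) = -8 + I*√142/4 ≈ -8.0 + 2.9791*I)
O(Y) = -14/Y (O(Y) = 7*((2*(-1))/Y) = 7*(-2/Y) = -14/Y)
O(b)² = (-14/(-8 + I*√142/4))² = 196/(-8 + I*√142/4)²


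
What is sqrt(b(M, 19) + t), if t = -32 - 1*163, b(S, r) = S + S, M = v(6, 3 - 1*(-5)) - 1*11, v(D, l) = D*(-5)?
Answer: I*sqrt(277) ≈ 16.643*I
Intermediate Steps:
v(D, l) = -5*D
M = -41 (M = -5*6 - 1*11 = -30 - 11 = -41)
b(S, r) = 2*S
t = -195 (t = -32 - 163 = -195)
sqrt(b(M, 19) + t) = sqrt(2*(-41) - 195) = sqrt(-82 - 195) = sqrt(-277) = I*sqrt(277)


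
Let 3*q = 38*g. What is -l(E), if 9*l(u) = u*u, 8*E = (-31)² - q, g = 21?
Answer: -483025/576 ≈ -838.58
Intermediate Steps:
q = 266 (q = (38*21)/3 = (⅓)*798 = 266)
E = 695/8 (E = ((-31)² - 1*266)/8 = (961 - 266)/8 = (⅛)*695 = 695/8 ≈ 86.875)
l(u) = u²/9 (l(u) = (u*u)/9 = u²/9)
-l(E) = -(695/8)²/9 = -483025/(9*64) = -1*483025/576 = -483025/576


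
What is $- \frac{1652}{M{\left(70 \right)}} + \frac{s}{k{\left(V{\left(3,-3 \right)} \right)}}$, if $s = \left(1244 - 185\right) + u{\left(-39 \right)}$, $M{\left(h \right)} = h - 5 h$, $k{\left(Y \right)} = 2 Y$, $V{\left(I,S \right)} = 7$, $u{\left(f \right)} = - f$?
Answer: $\frac{5903}{70} \approx 84.329$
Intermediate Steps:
$M{\left(h \right)} = - 4 h$
$s = 1098$ ($s = \left(1244 - 185\right) - -39 = 1059 + 39 = 1098$)
$- \frac{1652}{M{\left(70 \right)}} + \frac{s}{k{\left(V{\left(3,-3 \right)} \right)}} = - \frac{1652}{\left(-4\right) 70} + \frac{1098}{2 \cdot 7} = - \frac{1652}{-280} + \frac{1098}{14} = \left(-1652\right) \left(- \frac{1}{280}\right) + 1098 \cdot \frac{1}{14} = \frac{59}{10} + \frac{549}{7} = \frac{5903}{70}$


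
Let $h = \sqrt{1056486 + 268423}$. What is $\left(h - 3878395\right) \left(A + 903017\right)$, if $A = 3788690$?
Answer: $-18196292970265 + 4691707 \sqrt{1324909} \approx -1.8191 \cdot 10^{13}$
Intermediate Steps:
$h = \sqrt{1324909} \approx 1151.0$
$\left(h - 3878395\right) \left(A + 903017\right) = \left(\sqrt{1324909} - 3878395\right) \left(3788690 + 903017\right) = \left(-3878395 + \sqrt{1324909}\right) 4691707 = -18196292970265 + 4691707 \sqrt{1324909}$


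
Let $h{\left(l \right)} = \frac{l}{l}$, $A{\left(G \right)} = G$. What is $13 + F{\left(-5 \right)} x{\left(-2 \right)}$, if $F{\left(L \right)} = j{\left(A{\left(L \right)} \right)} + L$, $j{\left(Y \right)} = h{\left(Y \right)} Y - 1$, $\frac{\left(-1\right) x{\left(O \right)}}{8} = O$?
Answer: $-163$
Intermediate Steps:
$h{\left(l \right)} = 1$
$x{\left(O \right)} = - 8 O$
$j{\left(Y \right)} = -1 + Y$ ($j{\left(Y \right)} = 1 Y - 1 = Y - 1 = -1 + Y$)
$F{\left(L \right)} = -1 + 2 L$ ($F{\left(L \right)} = \left(-1 + L\right) + L = -1 + 2 L$)
$13 + F{\left(-5 \right)} x{\left(-2 \right)} = 13 + \left(-1 + 2 \left(-5\right)\right) \left(\left(-8\right) \left(-2\right)\right) = 13 + \left(-1 - 10\right) 16 = 13 - 176 = -163$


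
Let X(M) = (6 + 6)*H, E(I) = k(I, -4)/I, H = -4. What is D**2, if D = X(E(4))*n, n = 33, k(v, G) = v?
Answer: 2509056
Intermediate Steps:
E(I) = 1 (E(I) = I/I = 1)
X(M) = -48 (X(M) = (6 + 6)*(-4) = 12*(-4) = -48)
D = -1584 (D = -48*33 = -1584)
D**2 = (-1584)**2 = 2509056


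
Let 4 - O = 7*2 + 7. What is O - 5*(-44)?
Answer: 203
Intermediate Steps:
O = -17 (O = 4 - (7*2 + 7) = 4 - (14 + 7) = 4 - 1*21 = 4 - 21 = -17)
O - 5*(-44) = -17 - 5*(-44) = -17 + 220 = 203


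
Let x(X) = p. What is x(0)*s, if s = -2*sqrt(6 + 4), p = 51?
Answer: -102*sqrt(10) ≈ -322.55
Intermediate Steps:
x(X) = 51
s = -2*sqrt(10) ≈ -6.3246
x(0)*s = 51*(-2*sqrt(10)) = -102*sqrt(10)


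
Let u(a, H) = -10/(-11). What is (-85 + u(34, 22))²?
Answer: 855625/121 ≈ 7071.3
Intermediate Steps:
u(a, H) = 10/11 (u(a, H) = -10*(-1/11) = 10/11)
(-85 + u(34, 22))² = (-85 + 10/11)² = (-925/11)² = 855625/121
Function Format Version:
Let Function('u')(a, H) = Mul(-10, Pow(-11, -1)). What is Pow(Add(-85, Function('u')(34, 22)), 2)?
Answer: Rational(855625, 121) ≈ 7071.3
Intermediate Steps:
Function('u')(a, H) = Rational(10, 11) (Function('u')(a, H) = Mul(-10, Rational(-1, 11)) = Rational(10, 11))
Pow(Add(-85, Function('u')(34, 22)), 2) = Pow(Add(-85, Rational(10, 11)), 2) = Pow(Rational(-925, 11), 2) = Rational(855625, 121)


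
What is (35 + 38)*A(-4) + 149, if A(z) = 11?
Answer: 952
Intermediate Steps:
(35 + 38)*A(-4) + 149 = (35 + 38)*11 + 149 = 73*11 + 149 = 803 + 149 = 952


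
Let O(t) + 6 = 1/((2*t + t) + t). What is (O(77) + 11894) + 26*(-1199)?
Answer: -5940087/308 ≈ -19286.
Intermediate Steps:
O(t) = -6 + 1/(4*t) (O(t) = -6 + 1/((2*t + t) + t) = -6 + 1/(3*t + t) = -6 + 1/(4*t))
(O(77) + 11894) + 26*(-1199) = ((-6 + (1/4)/77) + 11894) + 26*(-1199) = ((-6 + (1/4)*(1/77)) + 11894) - 31174 = ((-6 + 1/308) + 11894) - 31174 = (-1847/308 + 11894) - 31174 = 3661505/308 - 31174 = -5940087/308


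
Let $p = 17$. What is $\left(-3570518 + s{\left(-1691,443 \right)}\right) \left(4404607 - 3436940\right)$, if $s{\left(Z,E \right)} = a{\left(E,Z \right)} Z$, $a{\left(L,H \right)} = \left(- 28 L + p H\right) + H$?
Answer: $66648358795768$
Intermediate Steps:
$a{\left(L,H \right)} = - 28 L + 18 H$ ($a{\left(L,H \right)} = \left(- 28 L + 17 H\right) + H = - 28 L + 18 H$)
$s{\left(Z,E \right)} = Z \left(- 28 E + 18 Z\right)$ ($s{\left(Z,E \right)} = \left(- 28 E + 18 Z\right) Z = Z \left(- 28 E + 18 Z\right)$)
$\left(-3570518 + s{\left(-1691,443 \right)}\right) \left(4404607 - 3436940\right) = \left(-3570518 + 2 \left(-1691\right) \left(\left(-14\right) 443 + 9 \left(-1691\right)\right)\right) \left(4404607 - 3436940\right) = \left(-3570518 + 2 \left(-1691\right) \left(-6202 - 15219\right)\right) 967667 = \left(-3570518 + 2 \left(-1691\right) \left(-21421\right)\right) 967667 = \left(-3570518 + 72445822\right) 967667 = 68875304 \cdot 967667 = 66648358795768$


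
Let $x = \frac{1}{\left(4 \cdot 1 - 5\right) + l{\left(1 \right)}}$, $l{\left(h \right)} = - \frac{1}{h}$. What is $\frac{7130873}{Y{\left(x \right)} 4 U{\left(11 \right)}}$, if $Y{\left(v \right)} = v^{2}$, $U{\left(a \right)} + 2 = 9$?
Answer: $\frac{7130873}{7} \approx 1.0187 \cdot 10^{6}$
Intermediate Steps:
$U{\left(a \right)} = 7$ ($U{\left(a \right)} = -2 + 9 = 7$)
$x = - \frac{1}{2}$ ($x = \frac{1}{\left(4 \cdot 1 - 5\right) - 1^{-1}} = \frac{1}{\left(4 - 5\right) - 1} = \frac{1}{-1 - 1} = \frac{1}{-2} = - \frac{1}{2} \approx -0.5$)
$\frac{7130873}{Y{\left(x \right)} 4 U{\left(11 \right)}} = \frac{7130873}{\left(- \frac{1}{2}\right)^{2} \cdot 4 \cdot 7} = \frac{7130873}{\frac{1}{4} \cdot 4 \cdot 7} = \frac{7130873}{1 \cdot 7} = \frac{7130873}{7}$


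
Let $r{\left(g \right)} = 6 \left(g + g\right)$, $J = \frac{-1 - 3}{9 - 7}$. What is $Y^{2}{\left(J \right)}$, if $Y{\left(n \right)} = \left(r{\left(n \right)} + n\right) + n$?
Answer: $784$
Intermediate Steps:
$J = -2$ ($J = - \frac{4}{2} = \left(-4\right) \frac{1}{2} = -2$)
$r{\left(g \right)} = 12 g$ ($r{\left(g \right)} = 6 \cdot 2 g = 12 g$)
$Y{\left(n \right)} = 14 n$ ($Y{\left(n \right)} = \left(12 n + n\right) + n = 13 n + n = 14 n$)
$Y^{2}{\left(J \right)} = \left(14 \left(-2\right)\right)^{2} = \left(-28\right)^{2} = 784$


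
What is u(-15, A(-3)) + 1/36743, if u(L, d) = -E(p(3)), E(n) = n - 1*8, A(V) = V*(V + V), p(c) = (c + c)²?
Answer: -1028803/36743 ≈ -28.000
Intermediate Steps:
p(c) = 4*c² (p(c) = (2*c)² = 4*c²)
A(V) = 2*V² (A(V) = V*(2*V) = 2*V²)
E(n) = -8 + n (E(n) = n - 8 = -8 + n)
u(L, d) = -28 (u(L, d) = -(-8 + 4*3²) = -(-8 + 4*9) = -(-8 + 36) = -1*28 = -28)
u(-15, A(-3)) + 1/36743 = -28 + 1/36743 = -1028803/36743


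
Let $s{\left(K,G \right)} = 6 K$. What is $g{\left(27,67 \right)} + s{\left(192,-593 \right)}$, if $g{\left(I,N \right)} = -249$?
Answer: $903$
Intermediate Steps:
$g{\left(27,67 \right)} + s{\left(192,-593 \right)} = -249 + 6 \cdot 192 = -249 + 1152 = 903$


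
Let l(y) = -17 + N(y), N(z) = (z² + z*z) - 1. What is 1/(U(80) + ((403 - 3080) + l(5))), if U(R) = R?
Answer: -1/2565 ≈ -0.00038986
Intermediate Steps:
N(z) = -1 + 2*z² (N(z) = (z² + z²) - 1 = 2*z² - 1 = -1 + 2*z²)
l(y) = -18 + 2*y² (l(y) = -17 + (-1 + 2*y²) = -18 + 2*y²)
1/(U(80) + ((403 - 3080) + l(5))) = 1/(80 + ((403 - 3080) + (-18 + 2*5²))) = 1/(80 + (-2677 + (-18 + 2*25))) = 1/(80 + (-2677 + (-18 + 50))) = 1/(80 + (-2677 + 32)) = 1/(80 - 2645) = 1/(-2565) = -1/2565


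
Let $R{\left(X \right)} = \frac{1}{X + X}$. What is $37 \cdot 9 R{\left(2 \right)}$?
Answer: $\frac{333}{4} \approx 83.25$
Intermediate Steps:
$R{\left(X \right)} = \frac{1}{2 X}$
$37 \cdot 9 R{\left(2 \right)} = 37 \cdot 9 \frac{1}{2 \cdot 2} = 333 \cdot \frac{1}{2} \cdot \frac{1}{2} = 333 \cdot \frac{1}{4} = \frac{333}{4}$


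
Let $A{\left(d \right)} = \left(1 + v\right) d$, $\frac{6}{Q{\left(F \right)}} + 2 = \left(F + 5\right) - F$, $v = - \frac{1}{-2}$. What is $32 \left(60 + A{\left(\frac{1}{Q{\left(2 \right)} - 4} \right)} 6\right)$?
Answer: $1776$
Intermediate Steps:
$v = \frac{1}{2}$ ($v = \left(-1\right) \left(- \frac{1}{2}\right) = \frac{1}{2} \approx 0.5$)
$Q{\left(F \right)} = 2$ ($Q{\left(F \right)} = \frac{6}{-2 + \left(\left(F + 5\right) - F\right)} = \frac{6}{-2 + \left(\left(5 + F\right) - F\right)} = \frac{6}{-2 + 5} = \frac{6}{3} = 6 \cdot \frac{1}{3} = 2$)
$A{\left(d \right)} = \frac{3 d}{2}$ ($A{\left(d \right)} = \left(1 + \frac{1}{2}\right) d = \frac{3 d}{2}$)
$32 \left(60 + A{\left(\frac{1}{Q{\left(2 \right)} - 4} \right)} 6\right) = 32 \left(60 + \frac{3}{2 \left(2 - 4\right)} 6\right) = 32 \left(60 + \frac{3}{2 \left(-2\right)} 6\right) = 32 \left(60 + \frac{3}{2} \left(- \frac{1}{2}\right) 6\right) = 32 \left(60 - \frac{9}{2}\right) = 32 \cdot \frac{111}{2} = 1776$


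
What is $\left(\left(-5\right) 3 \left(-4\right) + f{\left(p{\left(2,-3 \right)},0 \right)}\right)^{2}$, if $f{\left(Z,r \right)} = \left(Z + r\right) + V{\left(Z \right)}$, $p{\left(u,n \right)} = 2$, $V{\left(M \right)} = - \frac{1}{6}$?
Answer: $\frac{137641}{36} \approx 3823.4$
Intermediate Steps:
$V{\left(M \right)} = - \frac{1}{6}$ ($V{\left(M \right)} = \left(-1\right) \frac{1}{6} = - \frac{1}{6}$)
$f{\left(Z,r \right)} = - \frac{1}{6} + Z + r$ ($f{\left(Z,r \right)} = \left(Z + r\right) - \frac{1}{6} = - \frac{1}{6} + Z + r$)
$\left(\left(-5\right) 3 \left(-4\right) + f{\left(p{\left(2,-3 \right)},0 \right)}\right)^{2} = \left(\left(-5\right) 3 \left(-4\right) + \left(- \frac{1}{6} + 2 + 0\right)\right)^{2} = \left(\left(-15\right) \left(-4\right) + \frac{11}{6}\right)^{2} = \left(60 + \frac{11}{6}\right)^{2} = \left(\frac{371}{6}\right)^{2} = \frac{137641}{36}$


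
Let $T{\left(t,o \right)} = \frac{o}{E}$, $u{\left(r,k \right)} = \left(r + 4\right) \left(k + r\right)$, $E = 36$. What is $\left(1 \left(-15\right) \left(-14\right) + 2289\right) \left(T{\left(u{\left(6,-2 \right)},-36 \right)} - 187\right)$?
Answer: $-469812$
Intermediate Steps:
$u{\left(r,k \right)} = \left(4 + r\right) \left(k + r\right)$
$T{\left(t,o \right)} = \frac{o}{36}$
$\left(1 \left(-15\right) \left(-14\right) + 2289\right) \left(T{\left(u{\left(6,-2 \right)},-36 \right)} - 187\right) = \left(1 \left(-15\right) \left(-14\right) + 2289\right) \left(\frac{1}{36} \left(-36\right) - 187\right) = \left(\left(-15\right) \left(-14\right) + 2289\right) \left(-1 - 187\right) = \left(210 + 2289\right) \left(-188\right) = 2499 \left(-188\right) = -469812$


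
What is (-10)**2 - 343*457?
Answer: -156651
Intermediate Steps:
(-10)**2 - 343*457 = 100 - 156751 = -156651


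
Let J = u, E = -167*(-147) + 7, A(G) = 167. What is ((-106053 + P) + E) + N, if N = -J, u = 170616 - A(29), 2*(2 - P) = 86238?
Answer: -295063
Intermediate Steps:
P = -43117 (P = 2 - ½*86238 = 2 - 43119 = -43117)
E = 24556 (E = 24549 + 7 = 24556)
u = 170449 (u = 170616 - 1*167 = 170616 - 167 = 170449)
J = 170449
N = -170449 (N = -1*170449 = -170449)
((-106053 + P) + E) + N = ((-106053 - 43117) + 24556) - 170449 = (-149170 + 24556) - 170449 = -124614 - 170449 = -295063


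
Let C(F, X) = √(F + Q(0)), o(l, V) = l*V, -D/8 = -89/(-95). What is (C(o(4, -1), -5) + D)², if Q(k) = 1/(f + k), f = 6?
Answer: 2834089/54150 - 712*I*√138/285 ≈ 52.338 - 29.348*I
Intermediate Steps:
D = -712/95 (D = -(-712)/(-95) = -(-712)*(-1)/95 = -8*89/95 = -712/95 ≈ -7.4947)
o(l, V) = V*l
Q(k) = 1/(6 + k)
C(F, X) = √(⅙ + F) (C(F, X) = √(F + 1/(6 + 0)) = √(F + 1/6) = √(F + ⅙) = √(⅙ + F))
(C(o(4, -1), -5) + D)² = (√(6 + 36*(-1*4))/6 - 712/95)² = (√(6 + 36*(-4))/6 - 712/95)² = (√(6 - 144)/6 - 712/95)² = (√(-138)/6 - 712/95)² = ((I*√138)/6 - 712/95)² = (I*√138/6 - 712/95)² = (-712/95 + I*√138/6)²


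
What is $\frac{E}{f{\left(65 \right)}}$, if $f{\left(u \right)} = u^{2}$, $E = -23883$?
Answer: $- \frac{23883}{4225} \approx -5.6528$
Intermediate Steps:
$\frac{E}{f{\left(65 \right)}} = - \frac{23883}{65^{2}} = - \frac{23883}{4225}$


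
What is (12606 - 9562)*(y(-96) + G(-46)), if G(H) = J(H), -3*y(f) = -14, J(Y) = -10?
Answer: -48704/3 ≈ -16235.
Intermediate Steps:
y(f) = 14/3 (y(f) = -⅓*(-14) = 14/3)
G(H) = -10
(12606 - 9562)*(y(-96) + G(-46)) = (12606 - 9562)*(14/3 - 10) = 3044*(-16/3) = -48704/3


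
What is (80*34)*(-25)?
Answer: -68000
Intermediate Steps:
(80*34)*(-25) = 2720*(-25) = -68000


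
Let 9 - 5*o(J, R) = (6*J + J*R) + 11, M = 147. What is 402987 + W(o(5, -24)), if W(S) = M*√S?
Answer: 402987 + 294*√110/5 ≈ 4.0360e+5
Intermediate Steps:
o(J, R) = -⅖ - 6*J/5 - J*R/5 (o(J, R) = 9/5 - ((6*J + J*R) + 11)/5 = 9/5 - (11 + 6*J + J*R)/5 = 9/5 + (-11/5 - 6*J/5 - J*R/5) = -⅖ - 6*J/5 - J*R/5)
W(S) = 147*√S
402987 + W(o(5, -24)) = 402987 + 147*√(-⅖ - 6/5*5 - ⅕*5*(-24)) = 402987 + 147*√(-⅖ - 6 + 24) = 402987 + 147*√(88/5) = 402987 + 147*(2*√110/5) = 402987 + 294*√110/5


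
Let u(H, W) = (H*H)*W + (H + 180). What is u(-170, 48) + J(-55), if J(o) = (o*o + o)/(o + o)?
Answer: 1387183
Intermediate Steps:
u(H, W) = 180 + H + W*H² (u(H, W) = H²*W + (180 + H) = W*H² + (180 + H) = 180 + H + W*H²)
J(o) = (o + o²)/(2*o) (J(o) = (o² + o)/((2*o)) = (o + o²)*(1/(2*o)) = (o + o²)/(2*o))
u(-170, 48) + J(-55) = (180 - 170 + 48*(-170)²) + (½ + (½)*(-55)) = (180 - 170 + 48*28900) + (½ - 55/2) = (180 - 170 + 1387200) - 27 = 1387210 - 27 = 1387183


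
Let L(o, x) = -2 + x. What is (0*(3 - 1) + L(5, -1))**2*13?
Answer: 117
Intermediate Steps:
(0*(3 - 1) + L(5, -1))**2*13 = (0*(3 - 1) + (-2 - 1))**2*13 = (0*2 - 3)**2*13 = (0 - 3)**2*13 = (-3)**2*13 = 9*13 = 117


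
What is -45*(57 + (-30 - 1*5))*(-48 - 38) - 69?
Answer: 85071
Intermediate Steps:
-45*(57 + (-30 - 1*5))*(-48 - 38) - 69 = -45*(57 + (-30 - 5))*(-86) - 69 = -45*(57 - 35)*(-86) - 69 = -990*(-86) - 69 = -45*(-1892) - 69 = 85140 - 69 = 85071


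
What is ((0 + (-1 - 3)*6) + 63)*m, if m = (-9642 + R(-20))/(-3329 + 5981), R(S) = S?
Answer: -4831/34 ≈ -142.09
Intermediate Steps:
m = -4831/1326 (m = (-9642 - 20)/(-3329 + 5981) = -9662/2652 = -9662*1/2652 = -4831/1326 ≈ -3.6433)
((0 + (-1 - 3)*6) + 63)*m = ((0 + (-1 - 3)*6) + 63)*(-4831/1326) = ((0 - 4*6) + 63)*(-4831/1326) = ((0 - 24) + 63)*(-4831/1326) = (-24 + 63)*(-4831/1326) = 39*(-4831/1326) = -4831/34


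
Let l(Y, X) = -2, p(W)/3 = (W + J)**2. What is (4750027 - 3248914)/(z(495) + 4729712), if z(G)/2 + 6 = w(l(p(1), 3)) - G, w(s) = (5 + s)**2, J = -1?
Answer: 1501113/4728728 ≈ 0.31745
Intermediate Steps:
p(W) = 3*(-1 + W)**2 (p(W) = 3*(W - 1)**2 = 3*(-1 + W)**2)
z(G) = 6 - 2*G (z(G) = -12 + 2*((5 - 2)**2 - G) = -12 + 2*(3**2 - G) = -12 + 2*(9 - G) = -12 + (18 - 2*G) = 6 - 2*G)
(4750027 - 3248914)/(z(495) + 4729712) = (4750027 - 3248914)/((6 - 2*495) + 4729712) = 1501113/((6 - 990) + 4729712) = 1501113/(-984 + 4729712) = 1501113/4728728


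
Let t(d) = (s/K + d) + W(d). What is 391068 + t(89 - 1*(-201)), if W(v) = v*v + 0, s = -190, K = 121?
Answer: 57530228/121 ≈ 4.7546e+5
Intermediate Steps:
W(v) = v**2 (W(v) = v**2 + 0 = v**2)
t(d) = -190/121 + d + d**2 (t(d) = (-190/121 + d) + d**2 = -190/121 + d + d**2)
391068 + t(89 - 1*(-201)) = 391068 + (-190/121 + (89 - 1*(-201)) + (89 - 1*(-201))**2) = 391068 + (-190/121 + (89 + 201) + (89 + 201)**2) = 391068 + (-190/121 + 290 + 290**2) = 391068 + (-190/121 + 290 + 84100) = 391068 + 10211000/121 = 57530228/121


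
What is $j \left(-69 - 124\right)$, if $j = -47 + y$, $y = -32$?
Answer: $15247$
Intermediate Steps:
$j = -79$ ($j = -47 - 32 = -79$)
$j \left(-69 - 124\right) = - 79 \left(-69 - 124\right) = \left(-79\right) \left(-193\right) = 15247$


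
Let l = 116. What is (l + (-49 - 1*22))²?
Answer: 2025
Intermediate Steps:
(l + (-49 - 1*22))² = (116 + (-49 - 1*22))² = (116 + (-49 - 22))² = (116 - 71)² = 45² = 2025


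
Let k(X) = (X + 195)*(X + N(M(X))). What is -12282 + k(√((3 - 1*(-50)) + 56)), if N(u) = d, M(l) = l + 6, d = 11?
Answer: -10028 + 206*√109 ≈ -7877.3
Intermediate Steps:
M(l) = 6 + l
N(u) = 11
k(X) = (11 + X)*(195 + X) (k(X) = (X + 195)*(X + 11) = (195 + X)*(11 + X) = (11 + X)*(195 + X))
-12282 + k(√((3 - 1*(-50)) + 56)) = -12282 + (2145 + (√((3 - 1*(-50)) + 56))² + 206*√((3 - 1*(-50)) + 56)) = -12282 + (2145 + (√((3 + 50) + 56))² + 206*√((3 + 50) + 56)) = -12282 + (2145 + (√(53 + 56))² + 206*√(53 + 56)) = -12282 + (2145 + (√109)² + 206*√109) = -12282 + (2145 + 109 + 206*√109) = -12282 + (2254 + 206*√109) = -10028 + 206*√109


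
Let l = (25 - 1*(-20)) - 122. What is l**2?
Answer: 5929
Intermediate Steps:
l = -77 (l = (25 + 20) - 122 = 45 - 122 = -77)
l**2 = (-77)**2 = 5929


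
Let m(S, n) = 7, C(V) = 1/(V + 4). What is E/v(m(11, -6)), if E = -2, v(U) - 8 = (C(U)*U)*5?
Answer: -22/123 ≈ -0.17886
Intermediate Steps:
C(V) = 1/(4 + V)
v(U) = 8 + 5*U/(4 + U) (v(U) = 8 + (U/(4 + U))*5 = 8 + 5*U/(4 + U))
E/v(m(11, -6)) = -2/((32 + 13*7)/(4 + 7)) = -2/((32 + 91)/11) = -2/((1/11)*123) = -2/(123/11) = (11/123)*(-2) = -22/123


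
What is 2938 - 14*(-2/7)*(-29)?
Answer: 2822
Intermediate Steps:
2938 - 14*(-2/7)*(-29) = 2938 - (-4)*(-29) = 2938 - 1*116 = 2938 - 116 = 2822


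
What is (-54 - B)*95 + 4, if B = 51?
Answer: -9971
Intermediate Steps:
(-54 - B)*95 + 4 = (-54 - 1*51)*95 + 4 = (-54 - 51)*95 + 4 = -105*95 + 4 = -9975 + 4 = -9971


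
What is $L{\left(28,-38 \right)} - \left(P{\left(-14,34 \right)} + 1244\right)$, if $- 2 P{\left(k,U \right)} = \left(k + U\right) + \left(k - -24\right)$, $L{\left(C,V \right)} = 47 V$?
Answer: $-3015$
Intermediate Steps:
$P{\left(k,U \right)} = -12 - k - \frac{U}{2}$ ($P{\left(k,U \right)} = - \frac{\left(k + U\right) + \left(k - -24\right)}{2} = - \frac{\left(U + k\right) + \left(k + 24\right)}{2} = - \frac{\left(U + k\right) + \left(24 + k\right)}{2} = - \frac{24 + U + 2 k}{2} = -12 - k - \frac{U}{2}$)
$L{\left(28,-38 \right)} - \left(P{\left(-14,34 \right)} + 1244\right) = 47 \left(-38\right) - \left(\left(-12 - -14 - 17\right) + 1244\right) = -1786 - \left(\left(-12 + 14 - 17\right) + 1244\right) = -1786 - \left(-15 + 1244\right) = -1786 - 1229 = -3015$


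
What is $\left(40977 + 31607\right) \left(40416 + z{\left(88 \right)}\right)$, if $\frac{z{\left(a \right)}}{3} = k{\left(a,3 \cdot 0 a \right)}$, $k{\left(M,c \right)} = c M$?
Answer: $2933554944$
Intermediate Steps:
$k{\left(M,c \right)} = M c$
$z{\left(a \right)} = 0$ ($z{\left(a \right)} = 3 a 3 \cdot 0 a = 3 a 0 a = 3 a 0 = 3 \cdot 0 = 0$)
$\left(40977 + 31607\right) \left(40416 + z{\left(88 \right)}\right) = \left(40977 + 31607\right) \left(40416 + 0\right) = 72584 \cdot 40416 = 2933554944$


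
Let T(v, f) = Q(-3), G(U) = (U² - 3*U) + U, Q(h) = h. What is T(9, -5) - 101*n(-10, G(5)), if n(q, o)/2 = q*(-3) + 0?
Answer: -6063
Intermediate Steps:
G(U) = U² - 2*U
T(v, f) = -3
n(q, o) = -6*q (n(q, o) = 2*(q*(-3) + 0) = 2*(-3*q + 0) = 2*(-3*q) = -6*q)
T(9, -5) - 101*n(-10, G(5)) = -3 - (-606)*(-10) = -3 - 101*60 = -3 - 6060 = -6063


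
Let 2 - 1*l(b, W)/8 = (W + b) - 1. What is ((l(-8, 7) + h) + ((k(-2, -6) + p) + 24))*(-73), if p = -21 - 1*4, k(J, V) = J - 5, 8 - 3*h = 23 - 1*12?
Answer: -1679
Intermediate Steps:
l(b, W) = 24 - 8*W - 8*b (l(b, W) = 16 - 8*((W + b) - 1) = 16 - 8*(-1 + W + b) = 16 + (8 - 8*W - 8*b) = 24 - 8*W - 8*b)
h = -1 (h = 8/3 - (23 - 1*12)/3 = 8/3 - (23 - 12)/3 = 8/3 - ⅓*11 = 8/3 - 11/3 = -1)
k(J, V) = -5 + J
p = -25 (p = -21 - 4 = -25)
((l(-8, 7) + h) + ((k(-2, -6) + p) + 24))*(-73) = (((24 - 8*7 - 8*(-8)) - 1) + (((-5 - 2) - 25) + 24))*(-73) = (((24 - 56 + 64) - 1) + ((-7 - 25) + 24))*(-73) = ((32 - 1) + (-32 + 24))*(-73) = (31 - 8)*(-73) = 23*(-73) = -1679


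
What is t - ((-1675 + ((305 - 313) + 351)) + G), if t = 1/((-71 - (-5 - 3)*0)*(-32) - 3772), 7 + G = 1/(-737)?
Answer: 1480265263/1105500 ≈ 1339.0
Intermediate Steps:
G = -5160/737 (G = -7 + 1/(-737) = -7 - 1/737 = -5160/737 ≈ -7.0014)
t = -1/1500 (t = 1/((-71 - (-8)*0)*(-32) - 3772) = 1/((-71 - 1*0)*(-32) - 3772) = 1/((-71 + 0)*(-32) - 3772) = 1/(-71*(-32) - 3772) = 1/(2272 - 3772) = 1/(-1500) = -1/1500 ≈ -0.00066667)
t - ((-1675 + ((305 - 313) + 351)) + G) = -1/1500 - ((-1675 + ((305 - 313) + 351)) - 5160/737) = -1/1500 - ((-1675 + (-8 + 351)) - 5160/737) = -1/1500 - ((-1675 + 343) - 5160/737) = -1/1500 - (-1332 - 5160/737) = -1/1500 - 1*(-986844/737) = -1/1500 + 986844/737 = 1480265263/1105500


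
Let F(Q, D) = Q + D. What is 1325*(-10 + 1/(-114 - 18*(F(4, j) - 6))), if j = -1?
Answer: -159265/12 ≈ -13272.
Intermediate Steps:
F(Q, D) = D + Q
1325*(-10 + 1/(-114 - 18*(F(4, j) - 6))) = 1325*(-10 + 1/(-114 - 18*((-1 + 4) - 6))) = 1325*(-10 + 1/(-114 - 18*(3 - 6))) = 1325*(-10 + 1/(-114 - 18*(-3))) = 1325*(-10 + 1/(-114 + 54)) = 1325*(-10 + 1/(-60)) = 1325*(-10 - 1/60) = 1325*(-601/60) = -159265/12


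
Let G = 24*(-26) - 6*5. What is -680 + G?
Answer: -1334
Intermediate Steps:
G = -654 (G = -624 - 30 = -654)
-680 + G = -680 - 654 = -1334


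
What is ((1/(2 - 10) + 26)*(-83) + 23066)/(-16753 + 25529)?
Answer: 167347/70208 ≈ 2.3836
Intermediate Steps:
((1/(2 - 10) + 26)*(-83) + 23066)/(-16753 + 25529) = ((1/(-8) + 26)*(-83) + 23066)/8776 = ((-⅛ + 26)*(-83) + 23066)*(1/8776) = ((207/8)*(-83) + 23066)*(1/8776) = (-17181/8 + 23066)*(1/8776) = (167347/8)*(1/8776) = 167347/70208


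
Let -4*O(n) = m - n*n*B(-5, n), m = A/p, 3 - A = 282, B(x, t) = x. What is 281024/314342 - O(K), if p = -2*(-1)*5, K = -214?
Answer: 359851925571/6286840 ≈ 57239.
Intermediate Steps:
A = -279 (A = 3 - 1*282 = 3 - 282 = -279)
p = 10 (p = 2*5 = 10)
m = -279/10 ≈ -27.900
O(n) = 279/40 - 5*n²/4 (O(n) = -(-279/10 - n*n*(-5))/4 = -(-279/10 - n²*(-5))/4 = -(-279/10 - (-5)*n²)/4 = -(-279/10 + 5*n²)/4 = 279/40 - 5*n²/4)
281024/314342 - O(K) = 281024/314342 - (279/40 - 5/4*(-214)²) = 281024*(1/314342) - (279/40 - 5/4*45796) = 140512/157171 - (279/40 - 57245) = 140512/157171 - 1*(-2289521/40) = 140512/157171 + 2289521/40 = 359851925571/6286840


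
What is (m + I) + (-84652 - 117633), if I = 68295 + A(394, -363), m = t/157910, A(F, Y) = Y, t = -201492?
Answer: -10607941861/78955 ≈ -1.3435e+5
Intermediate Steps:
m = -100746/78955 (m = -201492/157910 = -201492*1/157910 = -100746/78955 ≈ -1.2760)
I = 67932 (I = 68295 - 363 = 67932)
(m + I) + (-84652 - 117633) = (-100746/78955 + 67932) + (-84652 - 117633) = 5363470314/78955 - 202285 = -10607941861/78955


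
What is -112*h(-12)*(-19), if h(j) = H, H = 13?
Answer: 27664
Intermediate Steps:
h(j) = 13
-112*h(-12)*(-19) = -112*13*(-19) = -1456*(-19) = 27664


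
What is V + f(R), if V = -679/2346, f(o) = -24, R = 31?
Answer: -56983/2346 ≈ -24.289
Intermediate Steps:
V = -679/2346 (V = -679*1/2346 = -679/2346 ≈ -0.28943)
V + f(R) = -679/2346 - 24 = -56983/2346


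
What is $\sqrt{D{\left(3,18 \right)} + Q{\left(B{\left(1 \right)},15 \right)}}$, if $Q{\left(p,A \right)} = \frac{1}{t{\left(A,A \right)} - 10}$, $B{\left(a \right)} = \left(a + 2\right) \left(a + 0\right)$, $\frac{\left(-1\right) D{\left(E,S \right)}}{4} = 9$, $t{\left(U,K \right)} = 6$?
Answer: $\frac{i \sqrt{145}}{2} \approx 6.0208 i$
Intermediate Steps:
$D{\left(E,S \right)} = -36$ ($D{\left(E,S \right)} = \left(-4\right) 9 = -36$)
$B{\left(a \right)} = a \left(2 + a\right)$ ($B{\left(a \right)} = \left(2 + a\right) a = a \left(2 + a\right)$)
$Q{\left(p,A \right)} = - \frac{1}{4}$ ($Q{\left(p,A \right)} = \frac{1}{6 - 10} = \frac{1}{-4} = - \frac{1}{4}$)
$\sqrt{D{\left(3,18 \right)} + Q{\left(B{\left(1 \right)},15 \right)}} = \sqrt{-36 - \frac{1}{4}} = \sqrt{- \frac{145}{4}} = \frac{i \sqrt{145}}{2}$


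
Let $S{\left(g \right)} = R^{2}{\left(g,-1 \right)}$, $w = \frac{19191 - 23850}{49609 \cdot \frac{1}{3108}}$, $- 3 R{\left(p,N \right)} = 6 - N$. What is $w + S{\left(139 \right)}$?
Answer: $- \frac{18270101}{63783} \approx -286.44$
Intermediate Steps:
$R{\left(p,N \right)} = -2 + \frac{N}{3}$ ($R{\left(p,N \right)} = - \frac{6 - N}{3} = -2 + \frac{N}{3}$)
$w = - \frac{2068596}{7087}$ ($w = - \frac{4659}{49609 \cdot \frac{1}{3108}} = - \frac{4659}{\frac{7087}{444}} = \left(-4659\right) \frac{444}{7087} = - \frac{2068596}{7087} \approx -291.89$)
$S{\left(g \right)} = \frac{49}{9}$ ($S{\left(g \right)} = \left(-2 + \frac{1}{3} \left(-1\right)\right)^{2} = \left(-2 - \frac{1}{3}\right)^{2} = \left(- \frac{7}{3}\right)^{2} = \frac{49}{9}$)
$w + S{\left(139 \right)} = - \frac{2068596}{7087} + \frac{49}{9} = - \frac{18270101}{63783}$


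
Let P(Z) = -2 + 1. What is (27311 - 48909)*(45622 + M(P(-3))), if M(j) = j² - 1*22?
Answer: -984890398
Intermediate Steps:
P(Z) = -1
M(j) = -22 + j² (M(j) = j² - 22 = -22 + j²)
(27311 - 48909)*(45622 + M(P(-3))) = (27311 - 48909)*(45622 + (-22 + (-1)²)) = -21598*(45622 + (-22 + 1)) = -21598*(45622 - 21) = -21598*45601 = -984890398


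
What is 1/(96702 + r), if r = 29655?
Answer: 1/126357 ≈ 7.9141e-6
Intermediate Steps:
1/(96702 + r) = 1/(96702 + 29655) = 1/126357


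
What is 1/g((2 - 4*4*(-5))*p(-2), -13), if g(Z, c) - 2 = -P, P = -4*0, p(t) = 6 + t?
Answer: 1/2 ≈ 0.50000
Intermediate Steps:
P = 0
g(Z, c) = 2 (g(Z, c) = 2 - 1*0 = 2 + 0 = 2)
1/g((2 - 4*4*(-5))*p(-2), -13) = 1/2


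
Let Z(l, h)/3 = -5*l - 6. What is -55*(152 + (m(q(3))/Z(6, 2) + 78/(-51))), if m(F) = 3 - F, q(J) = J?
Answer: -140690/17 ≈ -8275.9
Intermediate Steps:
Z(l, h) = -18 - 15*l (Z(l, h) = 3*(-5*l - 6) = 3*(-6 - 5*l) = -18 - 15*l)
-55*(152 + (m(q(3))/Z(6, 2) + 78/(-51))) = -55*(152 + ((3 - 1*3)/(-18 - 15*6) + 78/(-51))) = -55*(152 + ((3 - 3)/(-18 - 90) + 78*(-1/51))) = -55*(152 + (0/(-108) - 26/17)) = -55*(152 + (0*(-1/108) - 26/17)) = -55*(152 + (0 - 26/17)) = -55*(152 - 26/17) = -55*2558/17 = -140690/17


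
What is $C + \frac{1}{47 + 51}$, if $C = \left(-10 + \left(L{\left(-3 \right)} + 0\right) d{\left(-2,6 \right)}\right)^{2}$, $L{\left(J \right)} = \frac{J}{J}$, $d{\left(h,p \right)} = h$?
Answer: $\frac{14113}{98} \approx 144.01$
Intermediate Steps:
$L{\left(J \right)} = 1$
$C = 144$ ($C = \left(-10 + \left(1 + 0\right) \left(-2\right)\right)^{2} = \left(-10 + 1 \left(-2\right)\right)^{2} = \left(-10 - 2\right)^{2} = \left(-12\right)^{2} = 144$)
$C + \frac{1}{47 + 51} = 144 + \frac{1}{47 + 51} = 144 + \frac{1}{98} = \frac{14113}{98}$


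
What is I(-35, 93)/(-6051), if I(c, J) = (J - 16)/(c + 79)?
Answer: -7/24204 ≈ -0.00028921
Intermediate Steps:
I(c, J) = (-16 + J)/(79 + c)
I(-35, 93)/(-6051) = ((-16 + 93)/(79 - 35))/(-6051) = (77/44)*(-1/6051) = ((1/44)*77)*(-1/6051) = (7/4)*(-1/6051) = -7/24204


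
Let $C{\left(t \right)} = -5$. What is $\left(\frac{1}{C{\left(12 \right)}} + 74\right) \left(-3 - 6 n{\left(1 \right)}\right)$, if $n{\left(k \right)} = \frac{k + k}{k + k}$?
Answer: $- \frac{3321}{5} \approx -664.2$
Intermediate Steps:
$n{\left(k \right)} = 1$ ($n{\left(k \right)} = \frac{2 k}{2 k} = 2 k \frac{1}{2 k} = 1$)
$\left(\frac{1}{C{\left(12 \right)}} + 74\right) \left(-3 - 6 n{\left(1 \right)}\right) = \left(\frac{1}{-5} + 74\right) \left(-3 - 6\right) = \left(- \frac{1}{5} + 74\right) \left(-3 - 6\right) = \frac{369}{5} \left(-9\right) = - \frac{3321}{5}$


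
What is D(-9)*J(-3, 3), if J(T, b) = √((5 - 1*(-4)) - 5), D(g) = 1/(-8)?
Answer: -¼ ≈ -0.25000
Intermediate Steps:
D(g) = -⅛
J(T, b) = 2 (J(T, b) = √((5 + 4) - 5) = √(9 - 5) = √4 = 2)
D(-9)*J(-3, 3) = -⅛*2 = -¼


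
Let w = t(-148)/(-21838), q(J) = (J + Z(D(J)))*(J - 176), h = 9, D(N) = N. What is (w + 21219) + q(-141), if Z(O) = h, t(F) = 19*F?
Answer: 688586303/10919 ≈ 63063.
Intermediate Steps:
Z(O) = 9
q(J) = (-176 + J)*(9 + J) (q(J) = (J + 9)*(J - 176) = (9 + J)*(-176 + J) = (-176 + J)*(9 + J))
w = 1406/10919 (w = (19*(-148))/(-21838) = -2812*(-1/21838) = 1406/10919 ≈ 0.12877)
(w + 21219) + q(-141) = (1406/10919 + 21219) + (-1584 + (-141)**2 - 167*(-141)) = 231691667/10919 + (-1584 + 19881 + 23547) = 231691667/10919 + 41844 = 688586303/10919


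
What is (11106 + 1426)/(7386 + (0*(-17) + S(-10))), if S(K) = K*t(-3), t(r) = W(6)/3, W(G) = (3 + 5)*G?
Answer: 6266/3613 ≈ 1.7343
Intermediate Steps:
W(G) = 8*G
t(r) = 16 (t(r) = (8*6)/3 = 48*(⅓) = 16)
S(K) = 16*K (S(K) = K*16 = 16*K)
(11106 + 1426)/(7386 + (0*(-17) + S(-10))) = (11106 + 1426)/(7386 + (0*(-17) + 16*(-10))) = 12532/(7386 + (0 - 160)) = 12532/(7386 - 160) = 12532/7226 = 12532*(1/7226) = 6266/3613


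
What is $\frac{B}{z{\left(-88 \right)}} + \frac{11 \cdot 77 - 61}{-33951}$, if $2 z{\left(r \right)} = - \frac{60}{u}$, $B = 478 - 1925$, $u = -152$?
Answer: $- \frac{1244557054}{169755} \approx -7331.5$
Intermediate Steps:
$B = -1447$
$z{\left(r \right)} = \frac{15}{76}$ ($z{\left(r \right)} = \frac{\left(-60\right) \frac{1}{-152}}{2} = \frac{\left(-60\right) \left(- \frac{1}{152}\right)}{2} = \frac{1}{2} \cdot \frac{15}{38} = \frac{15}{76}$)
$\frac{B}{z{\left(-88 \right)}} + \frac{11 \cdot 77 - 61}{-33951} = - \frac{1447}{\frac{15}{76}} + \frac{11 \cdot 77 - 61}{-33951} = \left(-1447\right) \frac{76}{15} + \left(847 - 61\right) \left(- \frac{1}{33951}\right) = - \frac{109972}{15} + 786 \left(- \frac{1}{33951}\right) = - \frac{109972}{15} - \frac{262}{11317} = - \frac{1244557054}{169755}$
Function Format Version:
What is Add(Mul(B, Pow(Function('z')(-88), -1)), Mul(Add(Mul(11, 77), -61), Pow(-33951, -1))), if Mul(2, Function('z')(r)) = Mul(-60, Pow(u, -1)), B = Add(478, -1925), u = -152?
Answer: Rational(-1244557054, 169755) ≈ -7331.5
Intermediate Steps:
B = -1447
Function('z')(r) = Rational(15, 76) (Function('z')(r) = Mul(Rational(1, 2), Mul(-60, Pow(-152, -1))) = Mul(Rational(1, 2), Mul(-60, Rational(-1, 152))) = Mul(Rational(1, 2), Rational(15, 38)) = Rational(15, 76))
Add(Mul(B, Pow(Function('z')(-88), -1)), Mul(Add(Mul(11, 77), -61), Pow(-33951, -1))) = Add(Mul(-1447, Pow(Rational(15, 76), -1)), Mul(Add(Mul(11, 77), -61), Pow(-33951, -1))) = Add(Mul(-1447, Rational(76, 15)), Mul(Add(847, -61), Rational(-1, 33951))) = Add(Rational(-109972, 15), Mul(786, Rational(-1, 33951))) = Add(Rational(-109972, 15), Rational(-262, 11317)) = Rational(-1244557054, 169755)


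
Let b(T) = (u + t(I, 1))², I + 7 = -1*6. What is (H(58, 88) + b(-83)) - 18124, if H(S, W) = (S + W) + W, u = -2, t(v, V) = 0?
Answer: -17886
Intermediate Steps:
I = -13 (I = -7 - 1*6 = -7 - 6 = -13)
H(S, W) = S + 2*W
b(T) = 4 (b(T) = (-2 + 0)² = (-2)² = 4)
(H(58, 88) + b(-83)) - 18124 = ((58 + 2*88) + 4) - 18124 = ((58 + 176) + 4) - 18124 = (234 + 4) - 18124 = 238 - 18124 = -17886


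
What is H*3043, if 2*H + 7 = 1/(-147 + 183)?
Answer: -763793/72 ≈ -10608.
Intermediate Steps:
H = -251/72 (H = -7/2 + 1/(2*(-147 + 183)) = -7/2 + (½)/36 = -7/2 + (½)*(1/36) = -7/2 + 1/72 = -251/72 ≈ -3.4861)
H*3043 = -251/72*3043 = -763793/72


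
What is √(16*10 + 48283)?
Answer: √48443 ≈ 220.10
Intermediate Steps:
√(16*10 + 48283) = √(160 + 48283) = √48443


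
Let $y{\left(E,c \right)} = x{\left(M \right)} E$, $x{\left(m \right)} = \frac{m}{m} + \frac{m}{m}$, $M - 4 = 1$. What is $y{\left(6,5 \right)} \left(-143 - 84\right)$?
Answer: $-2724$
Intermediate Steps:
$M = 5$ ($M = 4 + 1 = 5$)
$x{\left(m \right)} = 2$ ($x{\left(m \right)} = 1 + 1 = 2$)
$y{\left(E,c \right)} = 2 E$
$y{\left(6,5 \right)} \left(-143 - 84\right) = 2 \cdot 6 \left(-143 - 84\right) = 12 \left(-227\right) = -2724$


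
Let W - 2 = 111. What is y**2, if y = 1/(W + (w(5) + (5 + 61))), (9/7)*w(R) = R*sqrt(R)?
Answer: 105358563/3351967963208 - 4567185*sqrt(5)/3351967963208 ≈ 2.8385e-5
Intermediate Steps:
W = 113 (W = 2 + 111 = 113)
w(R) = 7*R**(3/2)/9 (w(R) = 7*(R*sqrt(R))/9 = 7*R**(3/2)/9)
y = 1/(179 + 35*sqrt(5)/9) (y = 1/(113 + (7*5**(3/2)/9 + (5 + 61))) = 1/(113 + (7*(5*sqrt(5))/9 + 66)) = 1/(113 + (35*sqrt(5)/9 + 66)) = 1/(113 + (66 + 35*sqrt(5)/9)) = 1/(179 + 35*sqrt(5)/9) ≈ 0.0053278)
y**2 = (14499/2589196 - 315*sqrt(5)/2589196)**2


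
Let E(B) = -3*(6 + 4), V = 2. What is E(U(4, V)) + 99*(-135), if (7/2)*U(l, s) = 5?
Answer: -13395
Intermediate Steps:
U(l, s) = 10/7 (U(l, s) = (2/7)*5 = 10/7)
E(B) = -30 (E(B) = -3*10 = -30)
E(U(4, V)) + 99*(-135) = -30 + 99*(-135) = -30 - 13365 = -13395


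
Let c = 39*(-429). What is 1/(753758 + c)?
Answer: 1/737027 ≈ 1.3568e-6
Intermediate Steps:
c = -16731
1/(753758 + c) = 1/(753758 - 16731) = 1/737027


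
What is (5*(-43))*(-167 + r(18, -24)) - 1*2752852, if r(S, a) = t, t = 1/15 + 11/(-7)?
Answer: -57049093/21 ≈ -2.7166e+6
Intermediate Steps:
t = -158/105 (t = 1*(1/15) + 11*(-⅐) = 1/15 - 11/7 = -158/105 ≈ -1.5048)
r(S, a) = -158/105
(5*(-43))*(-167 + r(18, -24)) - 1*2752852 = (5*(-43))*(-167 - 158/105) - 1*2752852 = -215*(-17693/105) - 2752852 = 760799/21 - 2752852 = -57049093/21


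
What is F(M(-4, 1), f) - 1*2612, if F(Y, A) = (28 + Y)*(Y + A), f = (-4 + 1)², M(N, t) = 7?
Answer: -2052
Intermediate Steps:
f = 9 (f = (-3)² = 9)
F(Y, A) = (28 + Y)*(A + Y)
F(M(-4, 1), f) - 1*2612 = (7² + 28*9 + 28*7 + 9*7) - 1*2612 = (49 + 252 + 196 + 63) - 2612 = 560 - 2612 = -2052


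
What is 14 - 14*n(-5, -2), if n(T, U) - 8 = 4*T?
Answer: 182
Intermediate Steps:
n(T, U) = 8 + 4*T
14 - 14*n(-5, -2) = 14 - 14*(8 + 4*(-5)) = 14 - 14*(8 - 20) = 14 - 14*(-12) = 14 + 168 = 182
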